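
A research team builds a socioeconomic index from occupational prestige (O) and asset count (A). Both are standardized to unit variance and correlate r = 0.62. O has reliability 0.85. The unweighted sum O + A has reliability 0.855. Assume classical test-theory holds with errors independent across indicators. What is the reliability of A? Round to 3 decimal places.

Var(O+A) = 2 + 2·0.62 = 3.240.
True-score variance = ρ_O + ρ_A + 2·0.62, so 0.855 = (0.85 + ρ_A + 1.24) / 3.240.
ρ_A = 0.855·3.240 − 0.85 − 1.24 = 0.680.

0.680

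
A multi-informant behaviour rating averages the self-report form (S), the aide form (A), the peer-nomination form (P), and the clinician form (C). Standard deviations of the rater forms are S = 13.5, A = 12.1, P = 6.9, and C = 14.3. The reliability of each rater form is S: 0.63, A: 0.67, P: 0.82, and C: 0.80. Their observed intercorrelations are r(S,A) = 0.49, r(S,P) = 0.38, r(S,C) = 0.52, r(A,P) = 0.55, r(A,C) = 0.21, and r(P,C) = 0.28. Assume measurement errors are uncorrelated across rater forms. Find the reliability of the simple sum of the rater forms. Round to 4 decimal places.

0.8659

Var(S+A+P+C) = 13.5² + 12.1² + 6.9² + 14.3² + 2·[13.5·12.1·0.49 + 13.5·6.9·0.38 + 13.5·14.3·0.52 + 12.1·6.9·0.55 + 12.1·14.3·0.21 + 6.9·14.3·0.28] = 580.76 + 651.416 = 1232.18.
Under uncorrelated errors the observed covariances equal the true-score covariances, so only the own-variance terms attenuate.
True-score variance = [13.5²·0.63 + 12.1²·0.67 + 6.9²·0.82 + 14.3²·0.80] + 651.416 = 415.544 + 651.416 = 1066.96.
Reliability = 1066.96 / 1232.18 = 0.8659.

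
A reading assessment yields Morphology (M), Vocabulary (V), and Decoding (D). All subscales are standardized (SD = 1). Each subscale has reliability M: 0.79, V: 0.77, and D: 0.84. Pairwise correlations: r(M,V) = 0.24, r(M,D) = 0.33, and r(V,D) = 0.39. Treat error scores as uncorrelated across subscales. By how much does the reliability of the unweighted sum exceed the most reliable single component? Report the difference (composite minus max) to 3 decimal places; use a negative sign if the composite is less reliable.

Var(sum) = 3 + 1.92 = 4.92; true-score variance = 2.4 + 1.92 = 4.32; composite reliability = 0.8780.
Max component reliability = 0.8400.
Difference = 0.8780 − 0.8400 = 0.038.

0.038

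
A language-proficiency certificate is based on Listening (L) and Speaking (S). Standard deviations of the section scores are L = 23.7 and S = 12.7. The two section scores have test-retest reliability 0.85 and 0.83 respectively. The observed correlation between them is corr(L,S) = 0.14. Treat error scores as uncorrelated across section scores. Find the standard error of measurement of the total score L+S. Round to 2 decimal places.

Var(total) = 722.98 + 84.2772 = 807.257.
True-score variance = 611.307 + 84.2772 = 695.584, so reliability = 0.8617.
Error variance = 807.257 − 695.584 = 111.673; SEM = √111.673 = 10.57.

10.57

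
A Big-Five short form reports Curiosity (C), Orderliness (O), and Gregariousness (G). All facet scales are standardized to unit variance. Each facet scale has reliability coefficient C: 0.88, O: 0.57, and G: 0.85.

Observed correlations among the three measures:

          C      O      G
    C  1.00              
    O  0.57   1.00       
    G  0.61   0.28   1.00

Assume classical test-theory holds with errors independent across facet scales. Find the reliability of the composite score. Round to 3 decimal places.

Var(C+O+G) = 3 + 2·[0.57 + 0.61 + 0.28] = 3 + 2.92 = 5.92.
With uncorrelated errors the cross-covariances are all true-score covariance, so they carry over unchanged; only the diagonal terms shrink to ρᵢσᵢ².
True-score variance = [0.88 + 0.57 + 0.85] + 2.92 = 2.3 + 2.92 = 5.22.
Reliability = 5.22 / 5.92 = 0.882.

0.882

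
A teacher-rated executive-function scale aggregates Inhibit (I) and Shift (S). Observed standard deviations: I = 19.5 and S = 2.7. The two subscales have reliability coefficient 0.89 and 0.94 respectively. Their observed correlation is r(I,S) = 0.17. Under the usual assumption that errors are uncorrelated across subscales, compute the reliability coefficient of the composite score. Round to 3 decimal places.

0.896

Var(I+S) = 19.5² + 2.7² + 2·[19.5·2.7·0.17] = 387.54 + 17.901 = 405.441.
Because errors are independent across components, Cov(Tᵢ,Tⱼ) = Cov(Xᵢ,Xⱼ); the off-diagonal part of the true-score variance is the same as above.
True-score variance = [19.5²·0.89 + 2.7²·0.94] + 17.901 = 345.275 + 17.901 = 363.176.
Reliability = 363.176 / 405.441 = 0.896.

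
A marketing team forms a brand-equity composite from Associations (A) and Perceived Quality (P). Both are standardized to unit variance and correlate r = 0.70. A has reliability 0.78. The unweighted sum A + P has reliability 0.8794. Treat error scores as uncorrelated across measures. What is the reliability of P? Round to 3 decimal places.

Var(A+P) = 2 + 2·0.70 = 3.400.
True-score variance = ρ_A + ρ_P + 2·0.70, so 0.8794 = (0.78 + ρ_P + 1.40) / 3.400.
ρ_P = 0.8794·3.400 − 0.78 − 1.40 = 0.810.

0.810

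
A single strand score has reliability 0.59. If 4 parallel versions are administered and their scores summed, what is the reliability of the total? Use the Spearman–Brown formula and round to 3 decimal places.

0.852

ρ_k = kρ / (1 + (k−1)ρ) = 4·0.59 / (1 + 3·0.59) = 2.360 / 2.770 = 0.852.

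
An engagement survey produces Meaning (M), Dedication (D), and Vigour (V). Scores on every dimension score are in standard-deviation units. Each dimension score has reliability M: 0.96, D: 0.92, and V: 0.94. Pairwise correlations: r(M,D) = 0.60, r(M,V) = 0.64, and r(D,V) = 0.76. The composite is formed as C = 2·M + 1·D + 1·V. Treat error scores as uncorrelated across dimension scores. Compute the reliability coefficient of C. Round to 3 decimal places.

0.976

Var(C) = 2² + 1 + 1 + 2·[2·0.60 + 2·0.64 + 0.76] = 6 + 6.48 = 12.48.
Under uncorrelated errors the observed covariances equal the true-score covariances, so only the own-variance terms attenuate.
True-score variance = [2²·0.96 + 0.92 + 0.94] + 6.48 = 5.7 + 6.48 = 12.18.
Reliability = 12.18 / 12.48 = 0.976.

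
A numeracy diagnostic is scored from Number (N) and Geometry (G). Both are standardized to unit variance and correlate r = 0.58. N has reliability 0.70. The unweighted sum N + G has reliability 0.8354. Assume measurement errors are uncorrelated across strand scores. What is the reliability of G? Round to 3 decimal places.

0.780

Var(N+G) = 2 + 2·0.58 = 3.160.
True-score variance = ρ_N + ρ_G + 2·0.58, so 0.8354 = (0.70 + ρ_G + 1.16) / 3.160.
ρ_G = 0.8354·3.160 − 0.70 − 1.16 = 0.780.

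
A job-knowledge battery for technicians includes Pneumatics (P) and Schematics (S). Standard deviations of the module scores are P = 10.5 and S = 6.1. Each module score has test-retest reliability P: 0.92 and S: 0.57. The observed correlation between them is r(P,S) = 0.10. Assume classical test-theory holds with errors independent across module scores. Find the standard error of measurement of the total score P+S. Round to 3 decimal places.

4.982

Var(total) = 147.46 + 12.81 = 160.27.
True-score variance = 122.64 + 12.81 = 135.45, so reliability = 0.8451.
Error variance = 160.27 − 135.45 = 24.8203; SEM = √24.8203 = 4.982.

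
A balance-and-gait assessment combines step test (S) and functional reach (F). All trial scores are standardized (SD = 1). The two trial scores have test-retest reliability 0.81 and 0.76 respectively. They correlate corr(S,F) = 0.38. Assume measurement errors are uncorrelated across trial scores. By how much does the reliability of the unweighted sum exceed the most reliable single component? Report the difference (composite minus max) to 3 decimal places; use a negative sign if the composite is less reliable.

Var(sum) = 2 + 0.76 = 2.76; true-score variance = 1.57 + 0.76 = 2.33; composite reliability = 0.8442.
Max component reliability = 0.8100.
Difference = 0.8442 − 0.8100 = 0.034.

0.034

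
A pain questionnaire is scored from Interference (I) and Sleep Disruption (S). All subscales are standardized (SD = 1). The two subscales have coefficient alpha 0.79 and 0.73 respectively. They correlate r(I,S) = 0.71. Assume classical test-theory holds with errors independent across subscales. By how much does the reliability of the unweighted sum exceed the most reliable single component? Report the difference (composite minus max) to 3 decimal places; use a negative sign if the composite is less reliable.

Var(sum) = 2 + 1.42 = 3.42; true-score variance = 1.52 + 1.42 = 2.94; composite reliability = 0.8596.
Max component reliability = 0.7900.
Difference = 0.8596 − 0.7900 = 0.070.

0.070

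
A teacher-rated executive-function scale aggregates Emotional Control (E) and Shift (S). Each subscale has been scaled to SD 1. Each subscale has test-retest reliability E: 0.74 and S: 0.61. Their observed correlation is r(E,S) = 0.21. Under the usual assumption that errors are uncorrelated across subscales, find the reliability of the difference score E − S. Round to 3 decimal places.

0.589

Var(E−S) = 1 + 1 − 2·0.21 = 2 − 0.42 = 1.58.
Under uncorrelated errors the observed covariances equal the true-score covariances, so only the own-variance terms attenuate.
True-score variance = [0.74 + 0.61] − 0.42 = 1.35 − 0.42 = 0.93.
Reliability = 0.93 / 1.58 = 0.589.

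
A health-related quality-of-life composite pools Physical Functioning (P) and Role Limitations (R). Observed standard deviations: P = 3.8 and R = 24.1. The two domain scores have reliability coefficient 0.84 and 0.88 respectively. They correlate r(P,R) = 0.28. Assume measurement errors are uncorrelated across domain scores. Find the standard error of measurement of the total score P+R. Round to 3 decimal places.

Var(total) = 595.25 + 51.2848 = 646.535.
True-score variance = 523.242 + 51.2848 = 574.527, so reliability = 0.8886.
Error variance = 646.535 − 574.527 = 72.0076; SEM = √72.0076 = 8.486.

8.486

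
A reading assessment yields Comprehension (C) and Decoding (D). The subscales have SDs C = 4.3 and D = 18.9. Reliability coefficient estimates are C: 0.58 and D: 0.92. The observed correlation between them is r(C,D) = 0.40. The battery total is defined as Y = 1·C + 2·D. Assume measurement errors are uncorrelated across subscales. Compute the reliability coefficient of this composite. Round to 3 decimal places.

0.923

Var(Y) = 4.3² + 2²·18.9² + 2·[2·4.3·18.9·0.40] = 1447.33 + 130.032 = 1577.36.
With uncorrelated errors the cross-covariances are all true-score covariance, so they carry over unchanged; only the diagonal terms shrink to ρᵢσᵢ².
True-score variance = [4.3²·0.58 + 2²·18.9²·0.92] + 130.032 = 1325.26 + 130.032 = 1455.29.
Reliability = 1455.29 / 1577.36 = 0.923.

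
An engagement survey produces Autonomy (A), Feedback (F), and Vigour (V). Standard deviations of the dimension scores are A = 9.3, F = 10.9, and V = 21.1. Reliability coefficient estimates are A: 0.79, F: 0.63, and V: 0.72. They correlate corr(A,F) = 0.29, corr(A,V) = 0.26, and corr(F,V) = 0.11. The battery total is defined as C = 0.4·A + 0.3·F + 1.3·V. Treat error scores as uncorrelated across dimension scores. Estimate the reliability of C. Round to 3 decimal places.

Var(C) = 0.4²·9.3² + 0.3²·10.9² + 1.3²·21.1² + 2·[0.12·9.3·10.9·0.29 + 0.52·9.3·21.1·0.26 + 0.39·10.9·21.1·0.11] = 776.936 + 79.8491 = 856.785.
With uncorrelated errors the cross-covariances are all true-score covariance, so they carry over unchanged; only the diagonal terms shrink to ρᵢσᵢ².
True-score variance = [0.4²·9.3²·0.79 + 0.3²·10.9²·0.63 + 1.3²·21.1²·0.72] + 79.8491 = 559.4 + 79.8491 = 639.249.
Reliability = 639.249 / 856.785 = 0.746.

0.746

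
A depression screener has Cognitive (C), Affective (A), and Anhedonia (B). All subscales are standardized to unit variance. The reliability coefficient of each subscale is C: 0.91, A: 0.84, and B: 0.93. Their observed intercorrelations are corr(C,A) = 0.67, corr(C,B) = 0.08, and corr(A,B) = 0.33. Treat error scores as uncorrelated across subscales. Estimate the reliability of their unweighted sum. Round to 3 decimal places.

Var(C+A+B) = 3 + 2·[0.67 + 0.08 + 0.33] = 3 + 2.16 = 5.16.
Because errors are independent across components, Cov(Tᵢ,Tⱼ) = Cov(Xᵢ,Xⱼ); the off-diagonal part of the true-score variance is the same as above.
True-score variance = [0.91 + 0.84 + 0.93] + 2.16 = 2.68 + 2.16 = 4.84.
Reliability = 4.84 / 5.16 = 0.938.

0.938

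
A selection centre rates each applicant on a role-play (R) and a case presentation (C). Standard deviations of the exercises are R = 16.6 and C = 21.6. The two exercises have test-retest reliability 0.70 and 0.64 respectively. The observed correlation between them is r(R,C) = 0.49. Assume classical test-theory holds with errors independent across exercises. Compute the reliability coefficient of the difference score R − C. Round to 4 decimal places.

0.3586

Var(R−C) = 16.6² + 21.6² − 2·16.6·21.6·0.49 = 742.12 − 351.389 = 390.731.
Because errors are independent across components, Cov(Tᵢ,Tⱼ) = Cov(Xᵢ,Xⱼ); the off-diagonal part of the true-score variance is the same as above.
True-score variance = [16.6²·0.70 + 21.6²·0.64] − 351.389 = 491.49 − 351.389 = 140.102.
Reliability = 140.102 / 390.731 = 0.3586.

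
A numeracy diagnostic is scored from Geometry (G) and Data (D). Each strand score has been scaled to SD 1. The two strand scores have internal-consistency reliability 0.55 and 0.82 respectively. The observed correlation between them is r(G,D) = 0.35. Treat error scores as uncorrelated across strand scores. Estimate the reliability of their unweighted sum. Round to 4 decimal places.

0.7667

Var(G+D) = 2 + 2·[0.35] = 2 + 0.7 = 2.7.
Under uncorrelated errors the observed covariances equal the true-score covariances, so only the own-variance terms attenuate.
True-score variance = [0.55 + 0.82] + 0.7 = 1.37 + 0.7 = 2.07.
Reliability = 2.07 / 2.7 = 0.7667.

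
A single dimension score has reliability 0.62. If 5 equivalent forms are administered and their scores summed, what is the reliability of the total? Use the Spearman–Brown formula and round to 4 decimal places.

0.8908

ρ_k = kρ / (1 + (k−1)ρ) = 5·0.62 / (1 + 4·0.62) = 3.100 / 3.480 = 0.8908.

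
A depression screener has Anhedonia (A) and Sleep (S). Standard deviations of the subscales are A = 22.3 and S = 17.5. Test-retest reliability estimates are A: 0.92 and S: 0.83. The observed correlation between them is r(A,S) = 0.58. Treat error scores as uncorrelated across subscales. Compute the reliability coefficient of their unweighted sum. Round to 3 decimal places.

0.927

Var(A+S) = 22.3² + 17.5² + 2·[22.3·17.5·0.58] = 803.54 + 452.69 = 1256.23.
Under uncorrelated errors the observed covariances equal the true-score covariances, so only the own-variance terms attenuate.
True-score variance = [22.3²·0.92 + 17.5²·0.83] + 452.69 = 711.694 + 452.69 = 1164.38.
Reliability = 1164.38 / 1256.23 = 0.927.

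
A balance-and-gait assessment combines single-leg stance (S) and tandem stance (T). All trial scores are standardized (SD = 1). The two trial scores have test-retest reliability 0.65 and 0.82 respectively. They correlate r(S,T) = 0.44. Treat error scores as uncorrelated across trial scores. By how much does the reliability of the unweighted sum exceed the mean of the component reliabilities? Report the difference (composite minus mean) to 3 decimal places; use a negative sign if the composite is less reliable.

0.081

Var(sum) = 2 + 0.88 = 2.88; true-score variance = 1.47 + 0.88 = 2.35; composite reliability = 0.8160.
Mean component reliability = 0.7350.
Difference = 0.8160 − 0.7350 = 0.081.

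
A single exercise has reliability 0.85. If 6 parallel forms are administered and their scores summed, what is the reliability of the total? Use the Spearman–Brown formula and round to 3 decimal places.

0.971

ρ_k = kρ / (1 + (k−1)ρ) = 6·0.85 / (1 + 5·0.85) = 5.100 / 5.250 = 0.971.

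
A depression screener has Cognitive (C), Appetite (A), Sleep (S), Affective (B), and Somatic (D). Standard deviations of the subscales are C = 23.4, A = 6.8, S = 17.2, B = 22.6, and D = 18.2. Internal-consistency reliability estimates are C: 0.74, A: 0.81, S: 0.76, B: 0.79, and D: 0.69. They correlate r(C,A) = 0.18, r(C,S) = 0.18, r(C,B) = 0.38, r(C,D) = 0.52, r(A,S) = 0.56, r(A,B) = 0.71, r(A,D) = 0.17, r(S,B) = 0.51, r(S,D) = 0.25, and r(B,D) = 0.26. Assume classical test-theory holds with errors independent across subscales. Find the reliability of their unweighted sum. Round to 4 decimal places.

0.8902

Var(C+A+S+B+D) = 23.4² + 6.8² + 17.2² + 22.6² + 18.2² + 2·[23.4·6.8·0.18 + 23.4·17.2·0.18 + 23.4·22.6·0.38 + 23.4·18.2·0.52 + 6.8·17.2·0.56 + 6.8·22.6·0.71 + 6.8·18.2·0.17 + 17.2·22.6·0.51 + 17.2·18.2·0.25 + 22.6·18.2·0.26] = 1731.64 + 2205.21 = 3936.85.
Under uncorrelated errors the observed covariances equal the true-score covariances, so only the own-variance terms attenuate.
True-score variance = [23.4²·0.74 + 6.8²·0.81 + 17.2²·0.76 + 22.6²·0.79 + 18.2²·0.69] + 2205.21 = 1299.54 + 2205.21 = 3504.75.
Reliability = 3504.75 / 3936.85 = 0.8902.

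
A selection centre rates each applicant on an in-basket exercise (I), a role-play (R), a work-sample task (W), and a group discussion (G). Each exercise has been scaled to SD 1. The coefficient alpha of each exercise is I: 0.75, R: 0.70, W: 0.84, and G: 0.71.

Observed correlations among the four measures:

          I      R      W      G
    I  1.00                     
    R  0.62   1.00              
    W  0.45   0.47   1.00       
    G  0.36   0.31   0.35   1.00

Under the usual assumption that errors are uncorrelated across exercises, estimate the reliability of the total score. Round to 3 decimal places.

Var(I+R+W+G) = 4 + 2·[0.62 + 0.45 + 0.36 + 0.47 + 0.31 + 0.35] = 4 + 5.12 = 9.12.
Because errors are independent across components, Cov(Tᵢ,Tⱼ) = Cov(Xᵢ,Xⱼ); the off-diagonal part of the true-score variance is the same as above.
True-score variance = [0.75 + 0.70 + 0.84 + 0.71] + 5.12 = 3 + 5.12 = 8.12.
Reliability = 8.12 / 9.12 = 0.890.

0.890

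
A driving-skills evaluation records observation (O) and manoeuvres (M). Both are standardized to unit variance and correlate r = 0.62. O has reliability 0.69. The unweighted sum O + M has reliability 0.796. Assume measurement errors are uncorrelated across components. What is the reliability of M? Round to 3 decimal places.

0.649

Var(O+M) = 2 + 2·0.62 = 3.240.
True-score variance = ρ_O + ρ_M + 2·0.62, so 0.796 = (0.69 + ρ_M + 1.24) / 3.240.
ρ_M = 0.796·3.240 − 0.69 − 1.24 = 0.649.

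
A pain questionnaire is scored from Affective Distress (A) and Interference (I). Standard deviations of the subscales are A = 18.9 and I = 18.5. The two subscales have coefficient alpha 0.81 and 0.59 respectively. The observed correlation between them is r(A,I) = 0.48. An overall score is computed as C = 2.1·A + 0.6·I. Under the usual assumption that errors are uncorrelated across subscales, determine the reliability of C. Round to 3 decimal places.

Var(C) = 2.1²·18.9² + 0.6²·18.5² + 2·[1.26·18.9·18.5·0.48] = 1698.51 + 422.937 = 2121.44.
With uncorrelated errors the cross-covariances are all true-score covariance, so they carry over unchanged; only the diagonal terms shrink to ρᵢσᵢ².
True-score variance = [2.1²·18.9²·0.81 + 0.6²·18.5²·0.59] + 422.937 = 1348.68 + 422.937 = 1771.62.
Reliability = 1771.62 / 2121.44 = 0.835.

0.835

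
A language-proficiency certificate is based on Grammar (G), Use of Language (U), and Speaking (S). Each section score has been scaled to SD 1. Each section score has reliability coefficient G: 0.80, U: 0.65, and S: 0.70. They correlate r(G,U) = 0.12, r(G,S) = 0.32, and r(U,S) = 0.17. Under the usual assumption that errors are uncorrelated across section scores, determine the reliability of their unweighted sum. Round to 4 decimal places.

0.7986

Var(G+U+S) = 3 + 2·[0.12 + 0.32 + 0.17] = 3 + 1.22 = 4.22.
With uncorrelated errors the cross-covariances are all true-score covariance, so they carry over unchanged; only the diagonal terms shrink to ρᵢσᵢ².
True-score variance = [0.80 + 0.65 + 0.70] + 1.22 = 2.15 + 1.22 = 3.37.
Reliability = 3.37 / 4.22 = 0.7986.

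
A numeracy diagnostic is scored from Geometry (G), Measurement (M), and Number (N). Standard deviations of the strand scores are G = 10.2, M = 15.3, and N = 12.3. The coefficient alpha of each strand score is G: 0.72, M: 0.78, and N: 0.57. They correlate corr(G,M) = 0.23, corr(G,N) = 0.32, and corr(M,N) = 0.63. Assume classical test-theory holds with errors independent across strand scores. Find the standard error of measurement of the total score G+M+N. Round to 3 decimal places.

Var(total) = 489.42 + 389.201 = 878.621.
True-score variance = 343.734 + 389.201 = 732.936, so reliability = 0.8342.
Error variance = 878.621 − 732.936 = 145.686; SEM = √145.686 = 12.070.

12.070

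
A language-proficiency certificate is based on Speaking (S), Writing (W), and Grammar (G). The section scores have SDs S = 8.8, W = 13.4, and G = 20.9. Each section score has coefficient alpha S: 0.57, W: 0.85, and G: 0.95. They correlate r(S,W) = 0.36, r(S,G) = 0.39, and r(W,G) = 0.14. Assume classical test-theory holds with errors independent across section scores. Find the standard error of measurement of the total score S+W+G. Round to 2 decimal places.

9.06

Var(total) = 693.81 + 306.777 = 1000.59.
True-score variance = 611.736 + 306.777 = 918.513, so reliability = 0.9180.
Error variance = 1000.59 − 918.513 = 82.0737; SEM = √82.0737 = 9.06.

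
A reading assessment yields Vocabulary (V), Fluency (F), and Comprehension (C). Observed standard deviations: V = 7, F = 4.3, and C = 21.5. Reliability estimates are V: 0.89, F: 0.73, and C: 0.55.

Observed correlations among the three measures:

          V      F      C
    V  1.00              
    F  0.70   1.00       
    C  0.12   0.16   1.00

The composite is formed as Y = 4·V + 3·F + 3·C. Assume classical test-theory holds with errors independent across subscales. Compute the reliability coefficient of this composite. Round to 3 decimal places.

Var(Y) = 4²·7² + 3²·4.3² + 3²·21.5² + 2·[12·7·4.3·0.70 + 12·7·21.5·0.12 + 9·4.3·21.5·0.16] = 5110.66 + 1205.38 = 6316.04.
Under uncorrelated errors the observed covariances equal the true-score covariances, so only the own-variance terms attenuate.
True-score variance = [4²·7²·0.89 + 3²·4.3²·0.73 + 3²·21.5²·0.55] + 1205.38 = 3107.38 + 1205.38 = 4312.75.
Reliability = 4312.75 / 6316.04 = 0.683.

0.683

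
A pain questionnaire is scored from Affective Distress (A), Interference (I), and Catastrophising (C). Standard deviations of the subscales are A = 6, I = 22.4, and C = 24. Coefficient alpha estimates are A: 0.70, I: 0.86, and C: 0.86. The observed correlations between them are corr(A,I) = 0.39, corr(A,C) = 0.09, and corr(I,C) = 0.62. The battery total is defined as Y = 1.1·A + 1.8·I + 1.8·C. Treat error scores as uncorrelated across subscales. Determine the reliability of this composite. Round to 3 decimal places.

Var(Y) = 1.1²·6² + 1.8²·22.4² + 1.8²·24² + 2·[1.98·6·22.4·0.39 + 1.98·6·24·0.09 + 3.24·22.4·24·0.62] = 3535.5 + 2418.75 = 5954.25.
Under uncorrelated errors the observed covariances equal the true-score covariances, so only the own-variance terms attenuate.
True-score variance = [1.1²·6²·0.70 + 1.8²·22.4²·0.86 + 1.8²·24²·0.86] + 2418.75 = 3033.56 + 2418.75 = 5452.31.
Reliability = 5452.31 / 5954.25 = 0.916.

0.916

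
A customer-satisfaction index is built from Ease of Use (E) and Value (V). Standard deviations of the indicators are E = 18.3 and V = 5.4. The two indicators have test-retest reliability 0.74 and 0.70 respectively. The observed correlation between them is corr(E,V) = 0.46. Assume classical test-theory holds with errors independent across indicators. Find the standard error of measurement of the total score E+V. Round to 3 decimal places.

Var(total) = 364.05 + 90.9144 = 454.964.
True-score variance = 268.231 + 90.9144 = 359.145, so reliability = 0.7894.
Error variance = 454.964 − 359.145 = 95.8194; SEM = √95.8194 = 9.789.

9.789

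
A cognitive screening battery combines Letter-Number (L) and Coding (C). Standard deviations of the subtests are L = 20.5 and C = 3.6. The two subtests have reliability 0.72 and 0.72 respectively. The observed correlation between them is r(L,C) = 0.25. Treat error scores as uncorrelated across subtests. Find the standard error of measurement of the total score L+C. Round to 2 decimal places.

Var(total) = 433.21 + 36.9 = 470.11.
True-score variance = 311.911 + 36.9 = 348.811, so reliability = 0.7420.
Error variance = 470.11 − 348.811 = 121.299; SEM = √121.299 = 11.01.

11.01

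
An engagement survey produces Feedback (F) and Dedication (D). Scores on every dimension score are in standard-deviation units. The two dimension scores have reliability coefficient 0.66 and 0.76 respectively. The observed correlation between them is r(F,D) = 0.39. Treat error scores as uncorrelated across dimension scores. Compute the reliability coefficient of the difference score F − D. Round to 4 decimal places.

Var(F−D) = 1 + 1 − 2·0.39 = 2 − 0.78 = 1.22.
With uncorrelated errors the cross-covariances are all true-score covariance, so they carry over unchanged; only the diagonal terms shrink to ρᵢσᵢ².
True-score variance = [0.66 + 0.76] − 0.78 = 1.42 − 0.78 = 0.64.
Reliability = 0.64 / 1.22 = 0.5246.

0.5246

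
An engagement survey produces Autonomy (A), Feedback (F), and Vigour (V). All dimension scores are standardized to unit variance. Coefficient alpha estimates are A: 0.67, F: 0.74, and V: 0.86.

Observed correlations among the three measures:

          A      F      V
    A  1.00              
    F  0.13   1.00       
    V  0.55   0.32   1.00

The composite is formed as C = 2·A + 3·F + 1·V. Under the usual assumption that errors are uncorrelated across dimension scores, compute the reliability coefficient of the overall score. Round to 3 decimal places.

Var(C) = 2² + 3² + 1 + 2·[6·0.13 + 2·0.55 + 3·0.32] = 14 + 5.68 = 19.68.
Under uncorrelated errors the observed covariances equal the true-score covariances, so only the own-variance terms attenuate.
True-score variance = [2²·0.67 + 3²·0.74 + 0.86] + 5.68 = 10.2 + 5.68 = 15.88.
Reliability = 15.88 / 19.68 = 0.807.

0.807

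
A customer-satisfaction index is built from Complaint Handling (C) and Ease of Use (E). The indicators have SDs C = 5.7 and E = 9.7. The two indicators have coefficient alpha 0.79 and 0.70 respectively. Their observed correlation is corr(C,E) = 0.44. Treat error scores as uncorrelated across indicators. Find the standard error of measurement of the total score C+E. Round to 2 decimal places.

5.92

Var(total) = 126.58 + 48.6552 = 175.235.
True-score variance = 91.5301 + 48.6552 = 140.185, so reliability = 0.8000.
Error variance = 175.235 − 140.185 = 35.0499; SEM = √35.0499 = 5.92.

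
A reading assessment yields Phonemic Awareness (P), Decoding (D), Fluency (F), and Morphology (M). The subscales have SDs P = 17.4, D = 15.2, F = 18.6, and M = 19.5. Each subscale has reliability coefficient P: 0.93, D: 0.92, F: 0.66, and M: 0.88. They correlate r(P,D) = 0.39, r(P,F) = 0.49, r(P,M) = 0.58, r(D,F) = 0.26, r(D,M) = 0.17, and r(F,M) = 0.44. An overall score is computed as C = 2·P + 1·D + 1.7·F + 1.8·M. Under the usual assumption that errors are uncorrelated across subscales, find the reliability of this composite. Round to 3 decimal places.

Var(C) = 2²·17.4² + 15.2² + 1.7²·18.6² + 1.8²·19.5² + 2·[2·17.4·15.2·0.39 + 3.4·17.4·18.6·0.49 + 3.6·17.4·19.5·0.58 + 1.7·15.2·18.6·0.26 + 1.8·15.2·19.5·0.17 + 3.06·18.6·19.5·0.44] = 3673.91 + 4315.87 = 7989.79.
With uncorrelated errors the cross-covariances are all true-score covariance, so they carry over unchanged; only the diagonal terms shrink to ρᵢσᵢ².
True-score variance = [2²·17.4²·0.93 + 15.2²·0.92 + 1.7²·18.6²·0.66 + 1.8²·19.5²·0.88] + 4315.87 = 3082.88 + 4315.87 = 7398.75.
Reliability = 7398.75 / 7989.79 = 0.926.

0.926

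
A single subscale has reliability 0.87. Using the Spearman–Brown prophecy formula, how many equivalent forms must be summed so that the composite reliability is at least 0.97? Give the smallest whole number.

5

k ≥ ρ*(1−ρ₁)/(ρ₁(1−ρ*)) = 0.97·0.13 / (0.87·0.03) = 4.831.
Smallest integer k = 5.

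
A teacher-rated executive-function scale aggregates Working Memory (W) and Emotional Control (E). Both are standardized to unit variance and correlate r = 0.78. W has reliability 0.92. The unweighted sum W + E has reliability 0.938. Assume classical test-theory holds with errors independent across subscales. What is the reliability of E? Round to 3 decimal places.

Var(W+E) = 2 + 2·0.78 = 3.560.
True-score variance = ρ_W + ρ_E + 2·0.78, so 0.938 = (0.92 + ρ_E + 1.56) / 3.560.
ρ_E = 0.938·3.560 − 0.92 − 1.56 = 0.859.

0.859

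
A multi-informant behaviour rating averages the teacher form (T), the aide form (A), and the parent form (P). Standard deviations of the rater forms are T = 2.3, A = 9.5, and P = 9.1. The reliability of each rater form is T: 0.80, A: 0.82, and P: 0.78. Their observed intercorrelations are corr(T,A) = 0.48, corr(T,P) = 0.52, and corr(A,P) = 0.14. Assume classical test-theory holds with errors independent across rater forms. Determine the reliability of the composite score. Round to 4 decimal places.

Var(T+A+P) = 2.3² + 9.5² + 9.1² + 2·[2.3·9.5·0.48 + 2.3·9.1·0.52 + 9.5·9.1·0.14] = 178.35 + 66.9492 = 245.299.
Because errors are independent across components, Cov(Tᵢ,Tⱼ) = Cov(Xᵢ,Xⱼ); the off-diagonal part of the true-score variance is the same as above.
True-score variance = [2.3²·0.80 + 9.5²·0.82 + 9.1²·0.78] + 66.9492 = 142.829 + 66.9492 = 209.778.
Reliability = 209.778 / 245.299 = 0.8552.

0.8552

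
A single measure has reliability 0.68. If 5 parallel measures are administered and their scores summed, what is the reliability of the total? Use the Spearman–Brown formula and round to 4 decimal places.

ρ_k = kρ / (1 + (k−1)ρ) = 5·0.68 / (1 + 4·0.68) = 3.400 / 3.720 = 0.9140.

0.9140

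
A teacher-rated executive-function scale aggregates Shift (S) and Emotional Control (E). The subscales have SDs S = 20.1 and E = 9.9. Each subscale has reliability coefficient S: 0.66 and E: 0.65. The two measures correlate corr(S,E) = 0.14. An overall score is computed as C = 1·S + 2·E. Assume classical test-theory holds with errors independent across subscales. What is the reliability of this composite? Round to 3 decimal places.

0.697

Var(C) = 20.1² + 2²·9.9² + 2·[2·20.1·9.9·0.14] = 796.05 + 111.434 = 907.484.
Under uncorrelated errors the observed covariances equal the true-score covariances, so only the own-variance terms attenuate.
True-score variance = [20.1²·0.66 + 2²·9.9²·0.65] + 111.434 = 521.473 + 111.434 = 632.907.
Reliability = 632.907 / 907.484 = 0.697.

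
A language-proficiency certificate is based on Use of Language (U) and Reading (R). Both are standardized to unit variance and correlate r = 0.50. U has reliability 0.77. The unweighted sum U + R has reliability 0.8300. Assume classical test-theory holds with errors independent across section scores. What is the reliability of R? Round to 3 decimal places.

Var(U+R) = 2 + 2·0.50 = 3.000.
True-score variance = ρ_U + ρ_R + 2·0.50, so 0.8300 = (0.77 + ρ_R + 1.00) / 3.000.
ρ_R = 0.8300·3.000 − 0.77 − 1.00 = 0.720.

0.720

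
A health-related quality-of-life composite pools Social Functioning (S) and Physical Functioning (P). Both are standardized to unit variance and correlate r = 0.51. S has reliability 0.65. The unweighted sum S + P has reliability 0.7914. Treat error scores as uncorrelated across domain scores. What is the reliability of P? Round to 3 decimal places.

0.720

Var(S+P) = 2 + 2·0.51 = 3.020.
True-score variance = ρ_S + ρ_P + 2·0.51, so 0.7914 = (0.65 + ρ_P + 1.02) / 3.020.
ρ_P = 0.7914·3.020 − 0.65 − 1.02 = 0.720.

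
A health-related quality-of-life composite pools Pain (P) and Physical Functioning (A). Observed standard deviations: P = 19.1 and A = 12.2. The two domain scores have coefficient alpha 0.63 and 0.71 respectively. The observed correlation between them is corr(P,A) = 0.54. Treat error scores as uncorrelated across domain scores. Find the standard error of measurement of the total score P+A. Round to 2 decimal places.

Var(total) = 513.65 + 251.662 = 765.312.
True-score variance = 335.507 + 251.662 = 587.168, so reliability = 0.7672.
Error variance = 765.312 − 587.168 = 178.143; SEM = √178.143 = 13.35.

13.35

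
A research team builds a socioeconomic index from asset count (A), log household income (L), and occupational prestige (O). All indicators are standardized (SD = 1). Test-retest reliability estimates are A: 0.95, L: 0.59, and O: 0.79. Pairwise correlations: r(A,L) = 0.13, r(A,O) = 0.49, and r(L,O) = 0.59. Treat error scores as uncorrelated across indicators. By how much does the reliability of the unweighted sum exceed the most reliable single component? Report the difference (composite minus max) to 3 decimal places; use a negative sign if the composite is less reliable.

-0.074

Var(sum) = 3 + 2.42 = 5.42; true-score variance = 2.33 + 2.42 = 4.75; composite reliability = 0.8764.
Max component reliability = 0.9500.
Difference = 0.8764 − 0.9500 = -0.074.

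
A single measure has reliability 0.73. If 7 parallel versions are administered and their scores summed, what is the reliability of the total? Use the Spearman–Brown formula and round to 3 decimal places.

0.950

ρ_k = kρ / (1 + (k−1)ρ) = 7·0.73 / (1 + 6·0.73) = 5.110 / 5.380 = 0.950.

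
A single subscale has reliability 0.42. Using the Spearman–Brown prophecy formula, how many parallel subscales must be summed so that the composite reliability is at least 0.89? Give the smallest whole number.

k ≥ ρ*(1−ρ₁)/(ρ₁(1−ρ*)) = 0.89·0.58 / (0.42·0.11) = 11.173.
Smallest integer k = 12.

12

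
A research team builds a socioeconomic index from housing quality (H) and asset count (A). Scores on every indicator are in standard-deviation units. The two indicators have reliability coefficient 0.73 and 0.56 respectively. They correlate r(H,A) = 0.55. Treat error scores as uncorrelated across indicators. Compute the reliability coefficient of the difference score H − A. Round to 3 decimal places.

0.211

Var(H−A) = 1 + 1 − 2·0.55 = 2 − 1.1 = 0.9.
Under uncorrelated errors the observed covariances equal the true-score covariances, so only the own-variance terms attenuate.
True-score variance = [0.73 + 0.56] − 1.1 = 1.29 − 1.1 = 0.19.
Reliability = 0.19 / 0.9 = 0.211.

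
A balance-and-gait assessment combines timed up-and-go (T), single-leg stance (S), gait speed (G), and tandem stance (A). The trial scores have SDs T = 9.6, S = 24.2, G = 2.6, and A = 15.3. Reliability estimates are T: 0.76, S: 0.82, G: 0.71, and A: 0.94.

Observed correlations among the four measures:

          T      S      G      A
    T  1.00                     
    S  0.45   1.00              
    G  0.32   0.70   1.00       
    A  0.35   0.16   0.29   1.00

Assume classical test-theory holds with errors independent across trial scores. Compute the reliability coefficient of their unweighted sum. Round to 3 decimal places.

0.903

Var(T+S+G+A) = 9.6² + 24.2² + 2.6² + 15.3² + 2·[9.6·24.2·0.45 + 9.6·2.6·0.32 + 9.6·15.3·0.35 + 24.2·2.6·0.70 + 24.2·15.3·0.16 + 2.6·15.3·0.29] = 918.65 + 557.522 = 1476.17.
Under uncorrelated errors the observed covariances equal the true-score covariances, so only the own-variance terms attenuate.
True-score variance = [9.6²·0.76 + 24.2²·0.82 + 2.6²·0.71 + 15.3²·0.94] + 557.522 = 775.111 + 557.522 = 1332.63.
Reliability = 1332.63 / 1476.17 = 0.903.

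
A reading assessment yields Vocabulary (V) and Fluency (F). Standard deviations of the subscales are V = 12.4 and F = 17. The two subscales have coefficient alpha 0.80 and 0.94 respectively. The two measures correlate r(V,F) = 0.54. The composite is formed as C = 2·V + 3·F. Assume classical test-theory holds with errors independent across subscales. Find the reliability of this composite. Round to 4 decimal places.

0.9391

Var(C) = 2²·12.4² + 3²·17² + 2·[6·12.4·17·0.54] = 3216.04 + 1365.98 = 4582.02.
With uncorrelated errors the cross-covariances are all true-score covariance, so they carry over unchanged; only the diagonal terms shrink to ρᵢσᵢ².
True-score variance = [2²·12.4²·0.80 + 3²·17²·0.94] + 1365.98 = 2936.97 + 1365.98 = 4302.96.
Reliability = 4302.96 / 4582.02 = 0.9391.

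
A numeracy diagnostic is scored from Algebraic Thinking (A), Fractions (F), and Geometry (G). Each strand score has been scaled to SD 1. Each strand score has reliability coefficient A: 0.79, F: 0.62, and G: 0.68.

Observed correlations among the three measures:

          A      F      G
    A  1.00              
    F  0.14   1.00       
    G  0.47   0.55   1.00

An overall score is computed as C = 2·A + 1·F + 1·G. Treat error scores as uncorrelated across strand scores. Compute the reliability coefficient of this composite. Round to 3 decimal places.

0.839

Var(C) = 2² + 1 + 1 + 2·[2·0.14 + 2·0.47 + 0.55] = 6 + 3.54 = 9.54.
Because errors are independent across components, Cov(Tᵢ,Tⱼ) = Cov(Xᵢ,Xⱼ); the off-diagonal part of the true-score variance is the same as above.
True-score variance = [2²·0.79 + 0.62 + 0.68] + 3.54 = 4.46 + 3.54 = 8.
Reliability = 8 / 9.54 = 0.839.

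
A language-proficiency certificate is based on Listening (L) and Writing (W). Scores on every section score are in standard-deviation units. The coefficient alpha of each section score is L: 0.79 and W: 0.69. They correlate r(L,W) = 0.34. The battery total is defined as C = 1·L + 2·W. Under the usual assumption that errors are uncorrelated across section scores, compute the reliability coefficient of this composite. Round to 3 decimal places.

Var(C) = 1 + 2² + 2·[2·0.34] = 5 + 1.36 = 6.36.
Because errors are independent across components, Cov(Tᵢ,Tⱼ) = Cov(Xᵢ,Xⱼ); the off-diagonal part of the true-score variance is the same as above.
True-score variance = [0.79 + 2²·0.69] + 1.36 = 3.55 + 1.36 = 4.91.
Reliability = 4.91 / 6.36 = 0.772.

0.772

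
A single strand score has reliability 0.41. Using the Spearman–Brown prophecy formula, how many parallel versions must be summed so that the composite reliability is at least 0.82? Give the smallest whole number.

k ≥ ρ*(1−ρ₁)/(ρ₁(1−ρ*)) = 0.82·0.59 / (0.41·0.18) = 6.556.
Smallest integer k = 7.

7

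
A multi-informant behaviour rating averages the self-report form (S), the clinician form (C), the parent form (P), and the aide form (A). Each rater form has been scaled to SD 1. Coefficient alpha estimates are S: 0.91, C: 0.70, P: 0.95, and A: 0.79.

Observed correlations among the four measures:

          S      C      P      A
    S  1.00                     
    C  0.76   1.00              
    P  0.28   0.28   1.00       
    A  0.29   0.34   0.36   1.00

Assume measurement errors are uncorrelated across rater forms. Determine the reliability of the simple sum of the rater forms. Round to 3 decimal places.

0.925

Var(S+C+P+A) = 4 + 2·[0.76 + 0.28 + 0.29 + 0.28 + 0.34 + 0.36] = 4 + 4.62 = 8.62.
Because errors are independent across components, Cov(Tᵢ,Tⱼ) = Cov(Xᵢ,Xⱼ); the off-diagonal part of the true-score variance is the same as above.
True-score variance = [0.91 + 0.70 + 0.95 + 0.79] + 4.62 = 3.35 + 4.62 = 7.97.
Reliability = 7.97 / 8.62 = 0.925.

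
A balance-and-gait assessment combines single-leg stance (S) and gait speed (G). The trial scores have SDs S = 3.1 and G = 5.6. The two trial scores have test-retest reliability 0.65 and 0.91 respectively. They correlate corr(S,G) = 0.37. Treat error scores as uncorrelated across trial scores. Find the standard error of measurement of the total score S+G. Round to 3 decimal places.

2.487

Var(total) = 40.97 + 12.8464 = 53.8164.
True-score variance = 34.7841 + 12.8464 = 47.6305, so reliability = 0.8851.
Error variance = 53.8164 − 47.6305 = 6.1859; SEM = √6.1859 = 2.487.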